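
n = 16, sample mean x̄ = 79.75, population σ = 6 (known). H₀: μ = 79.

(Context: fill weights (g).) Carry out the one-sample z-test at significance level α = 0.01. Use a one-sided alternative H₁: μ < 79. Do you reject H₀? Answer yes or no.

reject H₀: no

SE = σ/√n = 6/√16 = 1.5000
z = (x̄−μ₀)/SE = (79.75−79)/1.5000 = 0.5000
p-value (one-sided, H₁ less) = 0.69146
At α=0.01: p ≥ α → fail to reject H₀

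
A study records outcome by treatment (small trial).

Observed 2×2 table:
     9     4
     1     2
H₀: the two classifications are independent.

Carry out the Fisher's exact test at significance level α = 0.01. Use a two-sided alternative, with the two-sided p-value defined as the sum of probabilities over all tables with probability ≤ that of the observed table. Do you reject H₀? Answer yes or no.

Margins: r₁=13, r₂=3, c₁=10, c₂=6, n=16
p_obs = C(13,9)·C(3,1)/C(16,10); sum pmf over tables with pmf ≤ p_obs
p-value (two-sided) = 0.51786
At α=0.01: p ≥ α → fail to reject H₀

reject H₀: no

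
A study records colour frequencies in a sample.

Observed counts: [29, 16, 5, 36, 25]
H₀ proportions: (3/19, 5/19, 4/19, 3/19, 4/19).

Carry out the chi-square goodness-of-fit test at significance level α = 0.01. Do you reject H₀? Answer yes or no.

reject H₀: yes

n = 111; E_i = n·p_i = [17.53, 29.21, 23.37, 17.53, 23.37]
χ² = (29−17.53)²/17.53 + (16−29.21)²/29.21 + (5−23.37)²/23.37 + (36−17.53)²/17.53 + (25−23.37)²/23.37 = 47.5102
df = 4
p-value (upper-tail) = 0.00000
At α=0.01: p < α → reject H₀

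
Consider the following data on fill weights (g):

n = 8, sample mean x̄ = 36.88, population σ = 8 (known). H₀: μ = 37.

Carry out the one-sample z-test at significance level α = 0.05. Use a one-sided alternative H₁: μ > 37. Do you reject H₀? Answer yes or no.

reject H₀: no

SE = σ/√n = 8/√8 = 2.8284
z = (x̄−μ₀)/SE = (36.88−37)/2.8284 = -0.0424
p-value (one-sided, H₁ greater) = 0.51692
At α=0.05: p ≥ α → fail to reject H₀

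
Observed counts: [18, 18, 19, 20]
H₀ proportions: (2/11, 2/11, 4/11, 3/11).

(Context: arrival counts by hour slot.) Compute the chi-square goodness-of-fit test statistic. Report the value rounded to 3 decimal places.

test statistic = 5.312

n = 75; E_i = n·p_i = [13.64, 13.64, 27.27, 20.45]
χ² = (18−13.64)²/13.64 + (18−13.64)²/13.64 + (19−27.27)²/27.27 + (20−20.45)²/20.45 = 5.3122
df = 3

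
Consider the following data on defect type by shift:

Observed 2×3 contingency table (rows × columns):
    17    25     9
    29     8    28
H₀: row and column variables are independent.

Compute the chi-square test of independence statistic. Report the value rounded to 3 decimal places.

test statistic = 20.250

Row totals [51, 65], col totals [46, 33, 37], n=116
χ² = (17−20.22)²/20.22 + (25−14.51)²/14.51 + (9−16.27)²/16.27 + (29−25.78)²/25.78 + (8−18.49)²/18.49 + (28−20.73)²/20.73 = 20.2501
df = 2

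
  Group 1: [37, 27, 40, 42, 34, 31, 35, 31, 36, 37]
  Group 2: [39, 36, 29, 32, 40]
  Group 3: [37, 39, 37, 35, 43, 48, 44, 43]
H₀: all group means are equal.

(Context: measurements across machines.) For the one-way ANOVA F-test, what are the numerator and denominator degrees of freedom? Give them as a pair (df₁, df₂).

k = 3 groups, N = 23 total
df = (k−1, N−k) = (3−1, 23−3) = (2, 20)

degrees of freedom = [2, 20]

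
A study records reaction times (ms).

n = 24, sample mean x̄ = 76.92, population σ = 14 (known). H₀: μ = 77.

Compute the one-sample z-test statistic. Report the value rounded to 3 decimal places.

SE = σ/√n = 14/√24 = 2.8577
z = (x̄−μ₀)/SE = (76.92−77)/2.8577 = -0.0280

test statistic = -0.028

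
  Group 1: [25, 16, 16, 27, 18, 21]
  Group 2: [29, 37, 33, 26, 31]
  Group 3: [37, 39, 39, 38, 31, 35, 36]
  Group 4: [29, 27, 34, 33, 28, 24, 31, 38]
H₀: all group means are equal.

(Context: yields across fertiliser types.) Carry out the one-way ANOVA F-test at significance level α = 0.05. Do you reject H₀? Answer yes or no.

Group means [20.50, 31.20, 36.43, 30.50], grand mean 29.923
SSB = Σnᵢ(x̄ᵢ−x̄)² = 839.832; SSW = ΣΣ(x−x̄ᵢ)² = 364.014
MSB = 839.832/3 = 279.9440; MSW = 364.014/22 = 16.5461
F = MSB/MSW = 16.9190
df = (3, 22)
p-value (upper-tail) = 0.00001
At α=0.05: p < α → reject H₀

reject H₀: yes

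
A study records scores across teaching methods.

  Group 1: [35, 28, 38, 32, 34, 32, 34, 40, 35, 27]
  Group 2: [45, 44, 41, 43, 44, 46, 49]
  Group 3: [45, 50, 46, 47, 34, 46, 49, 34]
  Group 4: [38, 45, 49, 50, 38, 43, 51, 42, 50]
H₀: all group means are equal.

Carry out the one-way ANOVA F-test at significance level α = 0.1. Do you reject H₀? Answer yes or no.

reject H₀: yes

Group means [33.50, 44.57, 43.88, 45.11], grand mean 41.294
SSB = Σnᵢ(x̄ᵢ−x̄)² = 867.081; SSW = ΣΣ(x−x̄ᵢ)² = 673.978
MSB = 867.081/3 = 289.0269; MSW = 673.978/30 = 22.4659
F = MSB/MSW = 12.8651
df = (3, 30)
p-value (upper-tail) = 0.00001
At α=0.1: p < α → reject H₀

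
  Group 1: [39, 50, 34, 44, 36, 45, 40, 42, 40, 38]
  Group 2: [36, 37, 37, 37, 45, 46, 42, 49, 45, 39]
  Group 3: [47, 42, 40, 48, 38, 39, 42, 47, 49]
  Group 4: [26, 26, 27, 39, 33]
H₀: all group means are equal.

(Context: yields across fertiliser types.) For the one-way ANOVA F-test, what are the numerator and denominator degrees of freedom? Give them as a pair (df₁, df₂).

k = 4 groups, N = 34 total
df = (k−1, N−k) = (4−1, 34−4) = (3, 30)

degrees of freedom = [3, 30]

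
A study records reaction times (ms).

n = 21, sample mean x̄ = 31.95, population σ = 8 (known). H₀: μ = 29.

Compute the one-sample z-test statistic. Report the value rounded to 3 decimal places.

test statistic = 1.690

SE = σ/√n = 8/√21 = 1.7457
z = (x̄−μ₀)/SE = (31.95−29)/1.7457 = 1.6898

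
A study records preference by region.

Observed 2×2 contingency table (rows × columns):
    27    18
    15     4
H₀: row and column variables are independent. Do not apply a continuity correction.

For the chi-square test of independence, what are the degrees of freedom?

df = (r−1)(c−1) = (2−1)·(2−1) = 1

degrees of freedom = 1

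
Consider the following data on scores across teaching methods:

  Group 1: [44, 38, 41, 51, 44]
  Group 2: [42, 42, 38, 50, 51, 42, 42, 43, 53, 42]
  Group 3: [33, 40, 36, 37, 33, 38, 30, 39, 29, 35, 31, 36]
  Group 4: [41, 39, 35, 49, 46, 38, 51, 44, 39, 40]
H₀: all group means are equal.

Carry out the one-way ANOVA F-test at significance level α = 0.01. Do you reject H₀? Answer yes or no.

Group means [43.60, 44.50, 34.75, 42.20], grand mean 40.595
SSB = Σnᵢ(x̄ᵢ−x̄)² = 633.369; SSW = ΣΣ(x−x̄ᵢ)² = 691.550
MSB = 633.369/3 = 211.1230; MSW = 691.550/33 = 20.9561
F = MSB/MSW = 10.0746
df = (3, 33)
p-value (upper-tail) = 0.00007
At α=0.01: p < α → reject H₀

reject H₀: yes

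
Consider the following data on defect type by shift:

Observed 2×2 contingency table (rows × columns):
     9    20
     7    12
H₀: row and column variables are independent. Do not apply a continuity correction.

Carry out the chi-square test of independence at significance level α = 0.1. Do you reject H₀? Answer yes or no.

reject H₀: no

Row totals [29, 19], col totals [16, 32], n=48
χ² = (9−9.67)²/9.67 + (20−19.33)²/19.33 + (7−6.33)²/6.33 + (12−12.67)²/12.67 = 0.1742
df = 1
p-value (upper-tail) = 0.67638
At α=0.1: p ≥ α → fail to reject H₀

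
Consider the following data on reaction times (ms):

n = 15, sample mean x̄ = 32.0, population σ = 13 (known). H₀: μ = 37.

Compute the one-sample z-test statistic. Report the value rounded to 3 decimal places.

SE = σ/√n = 13/√15 = 3.3566
z = (x̄−μ₀)/SE = (32.0−37)/3.3566 = -1.4896

test statistic = -1.490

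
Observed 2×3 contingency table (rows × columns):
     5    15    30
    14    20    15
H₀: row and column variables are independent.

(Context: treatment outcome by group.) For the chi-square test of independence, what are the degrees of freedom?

degrees of freedom = 2

df = (r−1)(c−1) = (2−1)·(3−1) = 2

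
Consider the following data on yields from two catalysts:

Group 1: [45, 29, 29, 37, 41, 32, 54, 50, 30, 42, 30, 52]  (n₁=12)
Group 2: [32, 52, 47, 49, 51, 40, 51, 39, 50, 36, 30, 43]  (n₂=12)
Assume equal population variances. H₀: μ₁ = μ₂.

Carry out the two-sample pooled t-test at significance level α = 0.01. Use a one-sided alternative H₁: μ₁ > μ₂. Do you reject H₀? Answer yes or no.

reject H₀: no

x̄₁=39.250, s₁=9.430, n₁=12
x̄₂=43.333, s₂=7.820, n₂=12
s_p² = [11·9.430² + 11·7.820²]/22 = 75.0417
SE = √(s_p²·(1/12+1/12)) = 3.5365
t = (39.250−43.333)/3.5365 = -1.1546
df = 22
p-value (one-sided, H₁ greater) = 0.86968
At α=0.01: p ≥ α → fail to reject H₀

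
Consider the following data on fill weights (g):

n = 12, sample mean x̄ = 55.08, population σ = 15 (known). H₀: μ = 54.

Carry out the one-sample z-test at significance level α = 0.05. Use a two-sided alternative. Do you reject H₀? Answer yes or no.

SE = σ/√n = 15/√12 = 4.3301
z = (x̄−μ₀)/SE = (55.08−54)/4.3301 = 0.2494
p-value (two-sided) = 0.80304
At α=0.05: p ≥ α → fail to reject H₀

reject H₀: no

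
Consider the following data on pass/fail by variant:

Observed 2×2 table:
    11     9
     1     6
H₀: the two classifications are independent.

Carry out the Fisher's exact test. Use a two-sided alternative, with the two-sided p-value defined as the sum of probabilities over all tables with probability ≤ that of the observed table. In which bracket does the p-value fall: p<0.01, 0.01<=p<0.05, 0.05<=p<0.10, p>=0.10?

Margins: r₁=20, r₂=7, c₁=12, c₂=15, n=27
p_obs = C(20,11)·C(7,1)/C(27,12); sum pmf over tables with pmf ≤ p_obs
p-value (two-sided) = 0.09138
→ bracket: 0.05<=p<0.10

p-value bracket: 0.05<=p<0.10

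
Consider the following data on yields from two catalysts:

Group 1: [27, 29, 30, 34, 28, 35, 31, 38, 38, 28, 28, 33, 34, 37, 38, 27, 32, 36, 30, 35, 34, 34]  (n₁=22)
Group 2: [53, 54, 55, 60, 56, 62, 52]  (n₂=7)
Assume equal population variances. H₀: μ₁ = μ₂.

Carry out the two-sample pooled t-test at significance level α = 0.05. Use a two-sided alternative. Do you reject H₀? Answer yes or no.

reject H₀: yes

x̄₁=32.545, s₁=3.738, n₁=22
x̄₂=56.000, s₂=3.697, n₂=7
s_p² = [21·3.738² + 6·3.697²]/27 = 13.9057
SE = √(s_p²·(1/22+1/7)) = 1.6182
t = (32.545−56.000)/1.6182 = -14.4941
df = 27
p-value (two-sided) = 0.00000
At α=0.05: p < α → reject H₀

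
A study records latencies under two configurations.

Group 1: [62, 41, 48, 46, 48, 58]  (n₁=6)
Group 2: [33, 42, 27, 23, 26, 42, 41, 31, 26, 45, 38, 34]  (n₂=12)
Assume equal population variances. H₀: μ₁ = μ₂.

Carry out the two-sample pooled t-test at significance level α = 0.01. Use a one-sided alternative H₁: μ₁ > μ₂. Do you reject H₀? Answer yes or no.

reject H₀: yes

x̄₁=50.500, s₁=7.893, n₁=6
x̄₂=34.000, s₂=7.520, n₂=12
s_p² = [5·7.893² + 11·7.520²]/16 = 58.3438
SE = √(s_p²·(1/6+1/12)) = 3.8192
t = (50.500−34.000)/3.8192 = 4.3203
df = 16
p-value (one-sided, H₁ greater) = 0.00026
At α=0.01: p < α → reject H₀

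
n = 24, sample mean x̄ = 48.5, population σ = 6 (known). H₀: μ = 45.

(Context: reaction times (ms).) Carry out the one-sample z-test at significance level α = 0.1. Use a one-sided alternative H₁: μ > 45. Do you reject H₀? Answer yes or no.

SE = σ/√n = 6/√24 = 1.2247
z = (x̄−μ₀)/SE = (48.5−45)/1.2247 = 2.8577
p-value (one-sided, H₁ greater) = 0.00213
At α=0.1: p < α → reject H₀

reject H₀: yes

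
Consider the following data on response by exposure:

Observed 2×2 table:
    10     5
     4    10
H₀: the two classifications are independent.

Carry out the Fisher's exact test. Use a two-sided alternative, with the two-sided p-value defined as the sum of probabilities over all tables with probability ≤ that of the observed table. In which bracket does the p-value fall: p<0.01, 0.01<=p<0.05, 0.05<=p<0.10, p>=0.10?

Margins: r₁=15, r₂=14, c₁=14, c₂=15, n=29
p_obs = C(15,10)·C(14,4)/C(29,14); sum pmf over tables with pmf ≤ p_obs
p-value (two-sided) = 0.06560
→ bracket: 0.05<=p<0.10

p-value bracket: 0.05<=p<0.10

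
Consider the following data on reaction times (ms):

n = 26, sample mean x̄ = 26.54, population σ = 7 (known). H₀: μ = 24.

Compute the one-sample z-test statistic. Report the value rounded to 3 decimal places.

SE = σ/√n = 7/√26 = 1.3728
z = (x̄−μ₀)/SE = (26.54−24)/1.3728 = 1.8502

test statistic = 1.850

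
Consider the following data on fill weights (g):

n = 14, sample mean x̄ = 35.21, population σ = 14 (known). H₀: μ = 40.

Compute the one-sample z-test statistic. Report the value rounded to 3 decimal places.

test statistic = -1.280

SE = σ/√n = 14/√14 = 3.7417
z = (x̄−μ₀)/SE = (35.21−40)/3.7417 = -1.2802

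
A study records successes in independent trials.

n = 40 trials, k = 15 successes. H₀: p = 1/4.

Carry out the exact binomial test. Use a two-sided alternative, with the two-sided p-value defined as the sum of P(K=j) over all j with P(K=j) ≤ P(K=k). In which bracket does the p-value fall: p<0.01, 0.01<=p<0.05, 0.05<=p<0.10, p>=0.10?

p-value bracket: 0.05<=p<0.10

Exact binomial: n=40, k=15, p₀=1/4=0.2500
P(X=j) = C(n,j)·p₀^j·(1−p₀)^(n−j); p = Σ P(X=j) over j with P(X=j) ≤ P(X=15)
p-value (two-sided) = 0.09771
→ bracket: 0.05<=p<0.10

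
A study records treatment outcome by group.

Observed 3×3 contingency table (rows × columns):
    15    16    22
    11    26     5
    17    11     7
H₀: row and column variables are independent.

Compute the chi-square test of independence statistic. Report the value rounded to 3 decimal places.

Row totals [53, 42, 35], col totals [43, 53, 34], n=130
χ² = (15−17.53)²/17.53 + (16−21.61)²/21.61 + (22−13.86)²/13.86 + (11−13.89)²/13.89 + (26−17.12)²/17.12 + (5−10.98)²/10.98 + (17−11.58)²/11.58 + (11−14.27)²/14.27 + (7−9.15)²/9.15 = 18.8598
df = 4

test statistic = 18.860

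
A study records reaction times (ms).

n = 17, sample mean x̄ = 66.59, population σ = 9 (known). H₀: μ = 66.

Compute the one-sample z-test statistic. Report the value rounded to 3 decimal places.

SE = σ/√n = 9/√17 = 2.1828
z = (x̄−μ₀)/SE = (66.59−66)/2.1828 = 0.2703

test statistic = 0.270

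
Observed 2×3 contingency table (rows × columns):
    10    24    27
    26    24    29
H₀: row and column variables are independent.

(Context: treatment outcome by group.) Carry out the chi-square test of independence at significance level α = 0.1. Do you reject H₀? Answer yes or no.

Row totals [61, 79], col totals [36, 48, 56], n=140
χ² = (10−15.69)²/15.69 + (24−20.91)²/20.91 + (27−24.40)²/24.40 + (26−20.31)²/20.31 + (24−27.09)²/27.09 + (29−31.60)²/31.60 = 4.9501
df = 2
p-value (upper-tail) = 0.08416
At α=0.1: p < α → reject H₀

reject H₀: yes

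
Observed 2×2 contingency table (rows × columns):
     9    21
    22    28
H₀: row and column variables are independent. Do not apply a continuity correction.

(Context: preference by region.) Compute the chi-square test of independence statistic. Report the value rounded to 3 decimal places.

test statistic = 1.548

Row totals [30, 50], col totals [31, 49], n=80
χ² = (9−11.62)²/11.62 + (21−18.38)²/18.38 + (22−19.38)²/19.38 + (28−30.62)²/30.62 = 1.5484
df = 1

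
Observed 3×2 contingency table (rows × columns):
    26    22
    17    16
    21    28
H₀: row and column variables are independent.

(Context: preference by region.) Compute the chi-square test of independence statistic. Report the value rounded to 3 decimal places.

test statistic = 1.333

Row totals [48, 33, 49], col totals [64, 66], n=130
χ² = (26−23.63)²/23.63 + (22−24.37)²/24.37 + (17−16.25)²/16.25 + (16−16.75)²/16.75 + (21−24.12)²/24.12 + (28−24.88)²/24.88 = 1.3332
df = 2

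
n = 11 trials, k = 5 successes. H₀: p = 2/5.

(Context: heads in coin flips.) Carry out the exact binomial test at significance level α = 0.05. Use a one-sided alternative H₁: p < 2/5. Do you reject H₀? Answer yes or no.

reject H₀: no

Exact binomial: n=11, k=5, p₀=2/5=0.4000
P(X≤5) from Σ C(n,i)·p₀^i·(1−p₀)^(n−i)
p-value (one-sided, H₁ less) = 0.75350
At α=0.05: p ≥ α → fail to reject H₀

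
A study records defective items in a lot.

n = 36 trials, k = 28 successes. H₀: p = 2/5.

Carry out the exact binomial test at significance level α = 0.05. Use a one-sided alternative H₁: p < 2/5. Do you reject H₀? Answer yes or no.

Exact binomial: n=36, k=28, p₀=2/5=0.4000
P(X≤28) from Σ C(n,i)·p₀^i·(1−p₀)^(n−i)
p-value (one-sided, H₁ less) = 1.00000
At α=0.05: p ≥ α → fail to reject H₀

reject H₀: no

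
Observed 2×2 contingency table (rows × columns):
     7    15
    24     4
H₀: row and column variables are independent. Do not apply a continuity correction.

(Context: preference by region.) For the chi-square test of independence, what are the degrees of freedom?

df = (r−1)(c−1) = (2−1)·(2−1) = 1

degrees of freedom = 1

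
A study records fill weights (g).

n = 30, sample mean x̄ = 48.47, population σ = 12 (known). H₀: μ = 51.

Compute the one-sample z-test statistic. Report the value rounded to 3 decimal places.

test statistic = -1.155

SE = σ/√n = 12/√30 = 2.1909
z = (x̄−μ₀)/SE = (48.47−51)/2.1909 = -1.1548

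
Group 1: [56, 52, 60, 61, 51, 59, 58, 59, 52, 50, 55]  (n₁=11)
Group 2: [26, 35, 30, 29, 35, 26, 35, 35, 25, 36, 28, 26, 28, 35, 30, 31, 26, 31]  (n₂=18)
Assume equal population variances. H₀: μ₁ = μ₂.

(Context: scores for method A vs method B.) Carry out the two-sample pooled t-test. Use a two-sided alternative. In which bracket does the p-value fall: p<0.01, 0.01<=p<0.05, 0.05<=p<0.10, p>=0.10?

x̄₁=55.727, s₁=3.952, n₁=11
x̄₂=30.389, s₂=3.898, n₂=18
s_p² = [10·3.952² + 17·3.898²]/27 = 15.3504
SE = √(s_p²·(1/11+1/18)) = 1.4994
t = (55.727−30.389)/1.4994 = 16.8987
df = 27
p-value (two-sided) = 0.00000
→ bracket: p<0.01

p-value bracket: p<0.01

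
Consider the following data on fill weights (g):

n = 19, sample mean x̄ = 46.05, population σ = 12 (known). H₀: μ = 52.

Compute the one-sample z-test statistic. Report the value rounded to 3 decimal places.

test statistic = -2.161

SE = σ/√n = 12/√19 = 2.7530
z = (x̄−μ₀)/SE = (46.05−52)/2.7530 = -2.1613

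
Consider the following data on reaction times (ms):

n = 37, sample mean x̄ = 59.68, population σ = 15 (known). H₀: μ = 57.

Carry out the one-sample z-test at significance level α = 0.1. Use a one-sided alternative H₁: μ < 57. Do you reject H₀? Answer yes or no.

reject H₀: no

SE = σ/√n = 15/√37 = 2.4660
z = (x̄−μ₀)/SE = (59.68−57)/2.4660 = 1.0868
p-value (one-sided, H₁ less) = 0.86143
At α=0.1: p ≥ α → fail to reject H₀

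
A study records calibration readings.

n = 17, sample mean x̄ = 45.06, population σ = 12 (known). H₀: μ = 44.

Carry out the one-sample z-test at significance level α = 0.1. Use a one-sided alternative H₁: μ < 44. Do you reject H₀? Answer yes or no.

reject H₀: no

SE = σ/√n = 12/√17 = 2.9104
z = (x̄−μ₀)/SE = (45.06−44)/2.9104 = 0.3642
p-value (one-sided, H₁ less) = 0.64215
At α=0.1: p ≥ α → fail to reject H₀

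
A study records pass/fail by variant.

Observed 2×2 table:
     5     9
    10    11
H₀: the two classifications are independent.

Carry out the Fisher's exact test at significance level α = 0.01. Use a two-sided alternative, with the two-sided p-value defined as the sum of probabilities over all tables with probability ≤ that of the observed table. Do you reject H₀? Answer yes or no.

reject H₀: no

Margins: r₁=14, r₂=21, c₁=15, c₂=20, n=35
p_obs = C(14,5)·C(21,10)/C(35,15); sum pmf over tables with pmf ≤ p_obs
p-value (two-sided) = 0.72824
At α=0.01: p ≥ α → fail to reject H₀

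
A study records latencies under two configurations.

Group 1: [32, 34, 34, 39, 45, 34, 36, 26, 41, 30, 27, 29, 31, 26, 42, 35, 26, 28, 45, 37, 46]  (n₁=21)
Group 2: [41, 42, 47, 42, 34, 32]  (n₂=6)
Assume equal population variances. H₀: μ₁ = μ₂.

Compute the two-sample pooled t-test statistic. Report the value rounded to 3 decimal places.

test statistic = -1.769

x̄₁=34.429, s₁=6.577, n₁=21
x̄₂=39.667, s₂=5.610, n₂=6
s_p² = [20·6.577² + 5·5.610²]/25 = 40.8990
SE = √(s_p²·(1/21+1/6)) = 2.9604
t = (34.429−39.667)/2.9604 = -1.7694
df = 25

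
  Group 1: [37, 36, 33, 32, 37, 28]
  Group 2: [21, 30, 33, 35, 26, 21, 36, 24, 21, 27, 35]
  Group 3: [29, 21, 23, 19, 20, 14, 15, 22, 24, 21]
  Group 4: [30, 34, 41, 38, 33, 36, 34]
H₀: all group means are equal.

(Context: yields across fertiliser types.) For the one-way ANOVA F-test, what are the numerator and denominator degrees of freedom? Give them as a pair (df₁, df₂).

degrees of freedom = [3, 30]

k = 4 groups, N = 34 total
df = (k−1, N−k) = (4−1, 34−4) = (3, 30)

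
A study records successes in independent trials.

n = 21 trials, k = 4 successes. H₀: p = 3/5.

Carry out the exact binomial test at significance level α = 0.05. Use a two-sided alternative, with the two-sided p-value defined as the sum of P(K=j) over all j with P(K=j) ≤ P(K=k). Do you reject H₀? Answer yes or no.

reject H₀: yes

Exact binomial: n=21, k=4, p₀=3/5=0.6000
P(X=j) = C(n,j)·p₀^j·(1−p₀)^(n−j); p = Σ P(X=j) over j with P(X=j) ≤ P(X=4)
p-value (two-sided) = 0.00018
At α=0.05: p < α → reject H₀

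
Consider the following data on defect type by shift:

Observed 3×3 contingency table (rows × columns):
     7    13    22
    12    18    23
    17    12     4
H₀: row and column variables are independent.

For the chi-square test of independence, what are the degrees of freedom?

df = (r−1)(c−1) = (3−1)·(3−1) = 4

degrees of freedom = 4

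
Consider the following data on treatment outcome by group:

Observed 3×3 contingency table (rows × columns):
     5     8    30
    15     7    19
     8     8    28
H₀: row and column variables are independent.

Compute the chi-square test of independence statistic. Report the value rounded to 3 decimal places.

test statistic = 8.473

Row totals [43, 41, 44], col totals [28, 23, 77], n=128
χ² = (5−9.41)²/9.41 + (8−7.73)²/7.73 + (30−25.87)²/25.87 + (15−8.97)²/8.97 + (7−7.37)²/7.37 + (19−24.66)²/24.66 + (8−9.62)²/9.62 + (8−7.91)²/7.91 + (28−26.47)²/26.47 = 8.4730
df = 4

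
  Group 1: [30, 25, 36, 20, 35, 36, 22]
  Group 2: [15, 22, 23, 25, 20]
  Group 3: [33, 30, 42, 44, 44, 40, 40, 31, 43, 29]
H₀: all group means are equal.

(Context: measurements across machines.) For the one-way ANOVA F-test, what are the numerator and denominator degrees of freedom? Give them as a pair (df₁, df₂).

k = 3 groups, N = 22 total
df = (k−1, N−k) = (3−1, 22−3) = (2, 19)

degrees of freedom = [2, 19]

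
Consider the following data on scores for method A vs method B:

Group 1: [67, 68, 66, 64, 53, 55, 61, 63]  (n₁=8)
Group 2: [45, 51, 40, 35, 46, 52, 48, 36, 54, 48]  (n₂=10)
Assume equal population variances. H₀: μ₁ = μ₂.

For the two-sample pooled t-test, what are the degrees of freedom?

degrees of freedom = 16

df = n₁ + n₂ − 2 = 8 + 10 − 2 = 16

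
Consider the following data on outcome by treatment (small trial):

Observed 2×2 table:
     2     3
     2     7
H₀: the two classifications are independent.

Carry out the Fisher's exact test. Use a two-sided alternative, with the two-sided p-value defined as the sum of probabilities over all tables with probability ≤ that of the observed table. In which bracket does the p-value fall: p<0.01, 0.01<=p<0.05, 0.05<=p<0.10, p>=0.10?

p-value bracket: p>=0.10

Margins: r₁=5, r₂=9, c₁=4, c₂=10, n=14
p_obs = C(5,2)·C(9,2)/C(14,4); sum pmf over tables with pmf ≤ p_obs
p-value (two-sided) = 0.58042
→ bracket: p>=0.10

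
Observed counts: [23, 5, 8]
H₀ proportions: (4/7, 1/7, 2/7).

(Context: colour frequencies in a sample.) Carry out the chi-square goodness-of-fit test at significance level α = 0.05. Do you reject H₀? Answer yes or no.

n = 36; E_i = n·p_i = [20.57, 5.14, 10.29]
χ² = (23−20.57)²/20.57 + (5−5.14)²/5.14 + (8−10.29)²/10.29 = 0.7986
df = 2
p-value (upper-tail) = 0.67079
At α=0.05: p ≥ α → fail to reject H₀

reject H₀: no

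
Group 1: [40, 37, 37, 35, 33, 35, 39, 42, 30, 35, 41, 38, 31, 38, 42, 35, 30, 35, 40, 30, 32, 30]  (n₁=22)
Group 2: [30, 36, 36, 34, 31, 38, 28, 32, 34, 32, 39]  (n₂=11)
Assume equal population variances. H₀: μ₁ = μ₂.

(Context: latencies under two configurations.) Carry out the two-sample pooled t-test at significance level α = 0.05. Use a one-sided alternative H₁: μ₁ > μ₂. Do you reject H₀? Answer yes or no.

x̄₁=35.682, s₁=4.052, n₁=22
x̄₂=33.636, s₂=3.414, n₂=11
s_p² = [21·4.052² + 10·3.414²]/31 = 14.8812
SE = √(s_p²·(1/22+1/11)) = 1.4245
t = (35.682−33.636)/1.4245 = 1.4359
df = 31
p-value (one-sided, H₁ greater) = 0.08052
At α=0.05: p ≥ α → fail to reject H₀

reject H₀: no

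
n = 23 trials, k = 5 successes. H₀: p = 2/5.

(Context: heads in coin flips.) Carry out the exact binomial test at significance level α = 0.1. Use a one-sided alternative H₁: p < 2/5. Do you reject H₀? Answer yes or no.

reject H₀: yes

Exact binomial: n=23, k=5, p₀=2/5=0.4000
P(X≤5) from Σ C(n,i)·p₀^i·(1−p₀)^(n−i)
p-value (one-sided, H₁ less) = 0.05397
At α=0.1: p < α → reject H₀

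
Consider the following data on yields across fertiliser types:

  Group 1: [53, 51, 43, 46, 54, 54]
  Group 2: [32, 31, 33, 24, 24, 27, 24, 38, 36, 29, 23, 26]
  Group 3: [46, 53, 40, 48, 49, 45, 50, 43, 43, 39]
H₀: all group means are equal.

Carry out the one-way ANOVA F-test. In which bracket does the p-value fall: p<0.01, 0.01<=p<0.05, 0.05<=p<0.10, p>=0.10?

Group means [50.17, 28.92, 45.60], grand mean 39.429
SSB = Σnᵢ(x̄ᵢ−x̄)² = 2398.707; SSW = ΣΣ(x−x̄ᵢ)² = 570.150
MSB = 2398.707/2 = 1199.3536; MSW = 570.150/25 = 22.8060
F = MSB/MSW = 52.5894
df = (2, 25)
p-value (upper-tail) = 0.00000
→ bracket: p<0.01

p-value bracket: p<0.01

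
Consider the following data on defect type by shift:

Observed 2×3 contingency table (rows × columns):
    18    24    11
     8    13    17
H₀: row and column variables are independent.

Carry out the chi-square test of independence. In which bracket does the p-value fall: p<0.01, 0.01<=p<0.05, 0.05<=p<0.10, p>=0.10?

p-value bracket: 0.01<=p<0.05

Row totals [53, 38], col totals [26, 37, 28], n=91
χ² = (18−15.14)²/15.14 + (24−21.55)²/21.55 + (11−16.31)²/16.31 + (8−10.86)²/10.86 + (13−15.45)²/15.45 + (17−11.69)²/11.69 = 6.0952
df = 2
p-value (upper-tail) = 0.04747
→ bracket: 0.01<=p<0.05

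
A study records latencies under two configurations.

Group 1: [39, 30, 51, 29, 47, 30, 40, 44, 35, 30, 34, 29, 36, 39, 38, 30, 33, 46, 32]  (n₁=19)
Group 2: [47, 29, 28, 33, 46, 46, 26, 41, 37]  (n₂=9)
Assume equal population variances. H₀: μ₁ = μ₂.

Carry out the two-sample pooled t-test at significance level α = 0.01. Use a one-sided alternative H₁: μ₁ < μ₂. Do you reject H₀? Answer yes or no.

x̄₁=36.421, s₁=6.736, n₁=19
x̄₂=37.000, s₂=8.367, n₂=9
s_p² = [18·6.736² + 8·8.367²]/26 = 52.9474
SE = √(s_p²·(1/19+1/9)) = 2.9444
t = (36.421−37.000)/2.9444 = -0.1966
df = 26
p-value (one-sided, H₁ less) = 0.42283
At α=0.01: p ≥ α → fail to reject H₀

reject H₀: no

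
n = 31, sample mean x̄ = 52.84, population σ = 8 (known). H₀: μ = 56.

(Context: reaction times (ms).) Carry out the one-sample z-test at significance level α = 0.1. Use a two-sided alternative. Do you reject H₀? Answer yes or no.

reject H₀: yes

SE = σ/√n = 8/√31 = 1.4368
z = (x̄−μ₀)/SE = (52.84−56)/1.4368 = -2.1993
p-value (two-sided) = 0.02786
At α=0.1: p < α → reject H₀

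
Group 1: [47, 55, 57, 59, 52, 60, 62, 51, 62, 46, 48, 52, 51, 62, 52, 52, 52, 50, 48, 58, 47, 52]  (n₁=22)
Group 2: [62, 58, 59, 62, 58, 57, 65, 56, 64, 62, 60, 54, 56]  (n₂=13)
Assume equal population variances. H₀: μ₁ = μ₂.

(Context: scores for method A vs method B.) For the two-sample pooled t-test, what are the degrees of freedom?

df = n₁ + n₂ − 2 = 22 + 13 − 2 = 33

degrees of freedom = 33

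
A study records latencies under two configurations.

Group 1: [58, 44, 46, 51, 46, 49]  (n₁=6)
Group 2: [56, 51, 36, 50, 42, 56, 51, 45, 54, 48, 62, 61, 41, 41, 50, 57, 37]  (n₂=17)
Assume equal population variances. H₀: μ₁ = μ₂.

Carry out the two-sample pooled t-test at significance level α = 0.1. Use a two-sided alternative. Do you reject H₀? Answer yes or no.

x̄₁=49.000, s₁=5.060, n₁=6
x̄₂=49.294, s₂=7.967, n₂=17
s_p² = [5·5.060² + 16·7.967²]/21 = 54.4538
SE = √(s_p²·(1/6+1/17)) = 3.5041
t = (49.000−49.294)/3.5041 = -0.0839
df = 21
p-value (two-sided) = 0.93390
At α=0.1: p ≥ α → fail to reject H₀

reject H₀: no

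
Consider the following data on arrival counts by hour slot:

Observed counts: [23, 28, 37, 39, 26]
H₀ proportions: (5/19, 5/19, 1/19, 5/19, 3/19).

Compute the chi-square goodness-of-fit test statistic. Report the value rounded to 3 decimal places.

n = 153; E_i = n·p_i = [40.26, 40.26, 8.05, 40.26, 24.16]
χ² = (23−40.26)²/40.26 + (28−40.26)²/40.26 + (37−8.05)²/8.05 + (39−40.26)²/40.26 + (26−24.16)²/24.16 = 115.3760
df = 4

test statistic = 115.376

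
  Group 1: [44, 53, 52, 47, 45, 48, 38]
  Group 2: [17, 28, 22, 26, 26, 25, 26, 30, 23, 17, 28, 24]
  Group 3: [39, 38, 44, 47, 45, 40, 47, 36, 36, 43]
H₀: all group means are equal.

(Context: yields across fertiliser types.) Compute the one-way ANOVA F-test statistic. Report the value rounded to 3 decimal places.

Group means [46.71, 24.33, 41.50], grand mean 35.655
SSB = Σnᵢ(x̄ᵢ−x̄)² = 2735.956; SSW = ΣΣ(x−x̄ᵢ)² = 500.595
MSB = 2735.956/2 = 1367.9782; MSW = 500.595/26 = 19.2537
F = MSB/MSW = 71.0503
df = (2, 26)

test statistic = 71.050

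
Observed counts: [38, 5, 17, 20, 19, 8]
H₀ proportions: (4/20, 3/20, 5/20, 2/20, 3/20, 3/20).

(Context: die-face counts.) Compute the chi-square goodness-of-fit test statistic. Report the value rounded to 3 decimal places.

test statistic = 36.701

n = 107; E_i = n·p_i = [21.40, 16.05, 26.75, 10.70, 16.05, 16.05]
χ² = (38−21.40)²/21.40 + (5−16.05)²/16.05 + (17−26.75)²/26.75 + (20−10.70)²/10.70 + (19−16.05)²/16.05 + (8−16.05)²/16.05 = 36.7009
df = 5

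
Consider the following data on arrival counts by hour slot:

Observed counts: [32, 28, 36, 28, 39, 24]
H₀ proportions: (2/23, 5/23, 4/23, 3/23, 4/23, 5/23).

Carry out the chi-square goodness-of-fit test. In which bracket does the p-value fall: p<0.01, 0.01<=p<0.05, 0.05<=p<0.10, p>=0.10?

p-value bracket: p<0.01

n = 187; E_i = n·p_i = [16.26, 40.65, 32.52, 24.39, 32.52, 40.65]
χ² = (32−16.26)²/16.26 + (28−40.65)²/40.65 + (36−32.52)²/32.52 + (28−24.39)²/24.39 + (39−32.52)²/32.52 + (24−40.65)²/40.65 = 28.1894
df = 5
p-value (upper-tail) = 0.00003
→ bracket: p<0.01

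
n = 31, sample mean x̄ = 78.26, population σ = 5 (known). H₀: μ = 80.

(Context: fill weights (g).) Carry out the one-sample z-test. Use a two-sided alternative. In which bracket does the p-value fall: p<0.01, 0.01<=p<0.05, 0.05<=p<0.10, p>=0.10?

SE = σ/√n = 5/√31 = 0.8980
z = (x̄−μ₀)/SE = (78.26−80)/0.8980 = -1.9376
p-value (two-sided) = 0.05267
→ bracket: 0.05<=p<0.10

p-value bracket: 0.05<=p<0.10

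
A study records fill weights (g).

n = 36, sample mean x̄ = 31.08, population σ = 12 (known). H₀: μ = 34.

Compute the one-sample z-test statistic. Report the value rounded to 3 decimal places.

SE = σ/√n = 12/√36 = 2.0000
z = (x̄−μ₀)/SE = (31.08−34)/2.0000 = -1.4600

test statistic = -1.460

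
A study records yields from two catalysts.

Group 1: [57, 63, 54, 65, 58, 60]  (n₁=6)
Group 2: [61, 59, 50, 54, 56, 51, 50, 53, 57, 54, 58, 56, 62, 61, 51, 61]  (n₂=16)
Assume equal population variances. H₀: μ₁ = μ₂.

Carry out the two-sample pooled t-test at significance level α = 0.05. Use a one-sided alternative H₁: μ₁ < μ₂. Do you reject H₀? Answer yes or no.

x̄₁=59.500, s₁=4.037, n₁=6
x̄₂=55.875, s₂=4.193, n₂=16
s_p² = [5·4.037² + 15·4.193²]/20 = 17.2625
SE = √(s_p²·(1/6+1/16)) = 1.9890
t = (59.500−55.875)/1.9890 = 1.8226
df = 20
p-value (one-sided, H₁ less) = 0.95832
At α=0.05: p ≥ α → fail to reject H₀

reject H₀: no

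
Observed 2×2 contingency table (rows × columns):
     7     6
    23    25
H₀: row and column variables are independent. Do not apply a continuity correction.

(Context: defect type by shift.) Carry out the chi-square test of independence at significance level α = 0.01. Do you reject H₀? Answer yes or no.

reject H₀: no

Row totals [13, 48], col totals [30, 31], n=61
χ² = (7−6.39)²/6.39 + (6−6.61)²/6.61 + (23−23.61)²/23.61 + (25−24.39)²/24.39 = 0.1439
df = 1
p-value (upper-tail) = 0.70443
At α=0.01: p ≥ α → fail to reject H₀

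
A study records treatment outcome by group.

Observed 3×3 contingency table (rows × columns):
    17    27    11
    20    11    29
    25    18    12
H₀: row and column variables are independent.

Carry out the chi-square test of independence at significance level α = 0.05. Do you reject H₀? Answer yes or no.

reject H₀: yes

Row totals [55, 60, 55], col totals [62, 56, 52], n=170
χ² = (17−20.06)²/20.06 + (27−18.12)²/18.12 + (11−16.82)²/16.82 + (20−21.88)²/21.88 + (11−19.76)²/19.76 + (29−18.35)²/18.35 + (25−20.06)²/20.06 + (18−18.12)²/18.12 + (12−16.82)²/16.82 = 19.6632
df = 4
p-value (upper-tail) = 0.00058
At α=0.05: p < α → reject H₀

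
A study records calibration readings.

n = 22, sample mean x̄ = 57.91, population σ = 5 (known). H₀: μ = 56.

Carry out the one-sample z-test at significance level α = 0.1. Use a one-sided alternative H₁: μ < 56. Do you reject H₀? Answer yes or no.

reject H₀: no

SE = σ/√n = 5/√22 = 1.0660
z = (x̄−μ₀)/SE = (57.91−56)/1.0660 = 1.7917
p-value (one-sided, H₁ less) = 0.96341
At α=0.1: p ≥ α → fail to reject H₀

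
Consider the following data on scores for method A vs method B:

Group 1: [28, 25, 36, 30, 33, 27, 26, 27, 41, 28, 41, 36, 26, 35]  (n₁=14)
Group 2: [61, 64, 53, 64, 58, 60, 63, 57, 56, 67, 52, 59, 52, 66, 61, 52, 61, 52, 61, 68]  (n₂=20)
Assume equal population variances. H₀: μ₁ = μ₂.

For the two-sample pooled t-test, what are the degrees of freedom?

degrees of freedom = 32

df = n₁ + n₂ − 2 = 14 + 20 − 2 = 32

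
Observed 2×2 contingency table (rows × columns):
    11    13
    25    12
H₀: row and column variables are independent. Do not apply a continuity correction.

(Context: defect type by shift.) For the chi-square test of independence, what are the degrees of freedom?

degrees of freedom = 1

df = (r−1)(c−1) = (2−1)·(2−1) = 1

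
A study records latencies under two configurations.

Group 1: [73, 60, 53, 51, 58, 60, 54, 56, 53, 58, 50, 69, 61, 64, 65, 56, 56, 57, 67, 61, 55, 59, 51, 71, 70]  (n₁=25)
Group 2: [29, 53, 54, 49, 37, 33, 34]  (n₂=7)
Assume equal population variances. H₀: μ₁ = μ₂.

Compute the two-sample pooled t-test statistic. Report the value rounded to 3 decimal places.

test statistic = 5.675

x̄₁=59.520, s₁=6.596, n₁=25
x̄₂=41.286, s₂=10.404, n₂=7
s_p² = [24·6.596² + 6·10.404²]/30 = 56.4556
SE = √(s_p²·(1/25+1/7)) = 3.2130
t = (59.520−41.286)/3.2130 = 5.6752
df = 30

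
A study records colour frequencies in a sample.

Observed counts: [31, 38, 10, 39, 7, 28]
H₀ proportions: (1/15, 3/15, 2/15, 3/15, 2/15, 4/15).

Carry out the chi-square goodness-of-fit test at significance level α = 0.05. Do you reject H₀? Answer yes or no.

n = 153; E_i = n·p_i = [10.20, 30.60, 20.40, 30.60, 20.40, 40.80]
χ² = (31−10.20)²/10.20 + (38−30.60)²/30.60 + (10−20.40)²/20.40 + (39−30.60)²/30.60 + (7−20.40)²/20.40 + (28−40.80)²/40.80 = 64.6307
df = 5
p-value (upper-tail) = 0.00000
At α=0.05: p < α → reject H₀

reject H₀: yes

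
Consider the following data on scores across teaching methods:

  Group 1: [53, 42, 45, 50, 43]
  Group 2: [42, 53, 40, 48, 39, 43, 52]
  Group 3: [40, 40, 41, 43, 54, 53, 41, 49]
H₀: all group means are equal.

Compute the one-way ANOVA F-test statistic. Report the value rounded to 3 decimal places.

test statistic = 0.119

Group means [46.60, 45.29, 45.12], grand mean 45.550
SSB = Σnᵢ(x̄ᵢ−x̄)² = 7.446; SSW = ΣΣ(x−x̄ᵢ)² = 531.504
MSB = 7.446/2 = 3.7232; MSW = 531.504/17 = 31.2649
F = MSB/MSW = 0.1191
df = (2, 17)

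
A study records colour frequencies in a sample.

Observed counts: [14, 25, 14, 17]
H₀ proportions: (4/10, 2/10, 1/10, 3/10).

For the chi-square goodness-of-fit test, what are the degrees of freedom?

df = k − 1 = 4 − 1 = 3

degrees of freedom = 3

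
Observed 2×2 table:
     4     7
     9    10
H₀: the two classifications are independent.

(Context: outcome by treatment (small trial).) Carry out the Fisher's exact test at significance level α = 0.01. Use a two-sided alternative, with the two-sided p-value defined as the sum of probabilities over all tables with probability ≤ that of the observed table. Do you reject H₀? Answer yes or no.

Margins: r₁=11, r₂=19, c₁=13, c₂=17, n=30
p_obs = C(11,4)·C(19,9)/C(30,13); sum pmf over tables with pmf ≤ p_obs
p-value (two-sided) = 0.70843
At α=0.01: p ≥ α → fail to reject H₀

reject H₀: no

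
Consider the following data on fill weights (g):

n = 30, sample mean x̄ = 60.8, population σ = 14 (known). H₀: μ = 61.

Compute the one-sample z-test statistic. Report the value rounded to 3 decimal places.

test statistic = -0.078

SE = σ/√n = 14/√30 = 2.5560
z = (x̄−μ₀)/SE = (60.8−61)/2.5560 = -0.0782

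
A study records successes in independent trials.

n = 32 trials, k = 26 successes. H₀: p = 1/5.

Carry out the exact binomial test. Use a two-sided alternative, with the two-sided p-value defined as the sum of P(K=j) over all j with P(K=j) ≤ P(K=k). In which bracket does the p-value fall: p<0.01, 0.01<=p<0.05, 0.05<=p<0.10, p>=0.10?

Exact binomial: n=32, k=26, p₀=1/5=0.2000
P(X=j) = C(n,j)·p₀^j·(1−p₀)^(n−j); p = Σ P(X=j) over j with P(X=j) ≤ P(X=26)
p-value (two-sided) = 0.00000
→ bracket: p<0.01

p-value bracket: p<0.01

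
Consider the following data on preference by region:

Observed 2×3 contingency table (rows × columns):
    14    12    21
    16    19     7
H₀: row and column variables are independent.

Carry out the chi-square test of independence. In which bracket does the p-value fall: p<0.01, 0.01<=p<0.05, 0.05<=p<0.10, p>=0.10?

Row totals [47, 42], col totals [30, 31, 28], n=89
χ² = (14−15.84)²/15.84 + (12−16.37)²/16.37 + (21−14.79)²/14.79 + (16−14.16)²/14.16 + (19−14.63)²/14.63 + (7−13.21)²/13.21 = 8.4598
df = 2
p-value (upper-tail) = 0.01455
→ bracket: 0.01<=p<0.05

p-value bracket: 0.01<=p<0.05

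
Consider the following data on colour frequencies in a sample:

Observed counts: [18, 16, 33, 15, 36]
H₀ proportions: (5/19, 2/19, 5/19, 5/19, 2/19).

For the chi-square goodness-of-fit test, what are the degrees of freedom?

degrees of freedom = 4

df = k − 1 = 5 − 1 = 4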